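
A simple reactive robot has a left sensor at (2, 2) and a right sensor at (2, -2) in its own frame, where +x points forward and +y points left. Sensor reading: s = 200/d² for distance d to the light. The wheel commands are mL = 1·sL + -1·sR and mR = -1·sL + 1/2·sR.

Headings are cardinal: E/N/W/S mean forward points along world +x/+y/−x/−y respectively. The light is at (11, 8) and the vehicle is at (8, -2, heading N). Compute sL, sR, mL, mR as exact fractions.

left sensor world pos  = (6, 0); dL² = 89
right sensor world pos = (10, 0); dR² = 65
sL = 200/89 = 200/89
sR = 200/65 = 40/13
mL = 1·sL + -1·sR = -960/1157
mR = -1·sL + 1/2·sR = -820/1157

200/89 40/13 -960/1157 -820/1157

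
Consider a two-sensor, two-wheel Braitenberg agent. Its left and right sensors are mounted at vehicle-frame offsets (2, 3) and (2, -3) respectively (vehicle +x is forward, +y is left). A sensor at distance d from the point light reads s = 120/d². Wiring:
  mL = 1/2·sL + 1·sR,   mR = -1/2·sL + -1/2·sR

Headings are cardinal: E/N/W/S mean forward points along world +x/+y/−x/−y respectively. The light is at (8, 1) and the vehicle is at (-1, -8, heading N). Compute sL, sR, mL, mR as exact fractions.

left sensor world pos  = (-4, -6); dL² = 193
right sensor world pos = (2, -6); dR² = 85
sL = 120/193 = 120/193
sR = 120/85 = 24/17
mL = 1/2·sL + 1·sR = 5652/3281
mR = -1/2·sL + -1/2·sR = -3336/3281

120/193 24/17 5652/3281 -3336/3281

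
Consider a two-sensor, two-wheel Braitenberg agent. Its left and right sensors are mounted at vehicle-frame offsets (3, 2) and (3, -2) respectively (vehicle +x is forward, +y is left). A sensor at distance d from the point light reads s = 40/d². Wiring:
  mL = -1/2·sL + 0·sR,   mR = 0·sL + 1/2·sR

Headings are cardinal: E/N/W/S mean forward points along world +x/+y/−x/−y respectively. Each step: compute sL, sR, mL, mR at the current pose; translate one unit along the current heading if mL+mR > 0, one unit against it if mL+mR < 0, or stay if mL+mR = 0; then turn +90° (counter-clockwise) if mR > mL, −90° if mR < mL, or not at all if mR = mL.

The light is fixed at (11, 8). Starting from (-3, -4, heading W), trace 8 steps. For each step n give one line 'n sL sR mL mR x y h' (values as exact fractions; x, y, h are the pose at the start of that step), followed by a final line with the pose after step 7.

0 8/97 40/389 -4/97 20/389 -3 -4 W
1 20/197 20/257 -10/197 10/257 -4 -4 S
2 8/45 40/313 -4/45 20/313 -4 -3 E
3 10/97 2/13 -5/97 1/13 -5 -3 N
4 8/101 8/85 -4/101 4/85 -5 -2 W
5 20/197 4/53 -10/197 2/53 -6 -2 S
6 8/49 40/317 -4/49 20/317 -6 -1 E
7 10/109 10/73 -5/109 5/73 -7 -1 N
final -7 0 W

n=0: pose=(-3,-4,W); sL=8/97, sR=40/389; mL=-4/97, mR=20/389; mL+mR=384/37733 → advance +1; mR−mL=3496/37733 → turn +1·90°
n=1: pose=(-4,-4,S); sL=20/197, sR=20/257; mL=-10/197, mR=10/257; mL+mR=-600/50629 → advance -1; mR−mL=4540/50629 → turn +1·90°
n=2: pose=(-4,-3,E); sL=8/45, sR=40/313; mL=-4/45, mR=20/313; mL+mR=-352/14085 → advance -1; mR−mL=2152/14085 → turn +1·90°
n=3: pose=(-5,-3,N); sL=10/97, sR=2/13; mL=-5/97, mR=1/13; mL+mR=32/1261 → advance +1; mR−mL=162/1261 → turn +1·90°
n=4: pose=(-5,-2,W); sL=8/101, sR=8/85; mL=-4/101, mR=4/85; mL+mR=64/8585 → advance +1; mR−mL=744/8585 → turn +1·90°
n=5: pose=(-6,-2,S); sL=20/197, sR=4/53; mL=-10/197, mR=2/53; mL+mR=-136/10441 → advance -1; mR−mL=924/10441 → turn +1·90°
n=6: pose=(-6,-1,E); sL=8/49, sR=40/317; mL=-4/49, mR=20/317; mL+mR=-288/15533 → advance -1; mR−mL=2248/15533 → turn +1·90°
n=7: pose=(-7,-1,N); sL=10/109, sR=10/73; mL=-5/109, mR=5/73; mL+mR=180/7957 → advance +1; mR−mL=910/7957 → turn +1·90°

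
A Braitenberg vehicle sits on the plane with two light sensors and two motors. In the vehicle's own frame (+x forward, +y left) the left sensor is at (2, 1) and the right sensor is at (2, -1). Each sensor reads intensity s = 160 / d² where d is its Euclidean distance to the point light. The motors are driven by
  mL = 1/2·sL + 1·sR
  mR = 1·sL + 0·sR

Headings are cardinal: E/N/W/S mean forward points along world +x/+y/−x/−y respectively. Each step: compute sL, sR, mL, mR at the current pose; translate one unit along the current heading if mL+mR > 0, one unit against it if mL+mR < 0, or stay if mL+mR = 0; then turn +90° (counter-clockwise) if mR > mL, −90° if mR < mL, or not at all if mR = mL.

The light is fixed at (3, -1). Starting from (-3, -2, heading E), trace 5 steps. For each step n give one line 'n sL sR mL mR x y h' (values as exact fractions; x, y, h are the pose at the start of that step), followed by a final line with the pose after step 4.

0 10 8 13 10 -3 -2 E
1 32/5 32/9 304/45 32/5 -2 -2 S
2 80/29 16/5 664/145 80/29 -2 -3 W
3 160/49 32/5 1968/245 160/49 -3 -3 N
4 10 8 13 10 -3 -2 E
final -2 -2 S

n=0: pose=(-3,-2,E); sL=10, sR=8; mL=13, mR=10; mL+mR=23 → advance +1; mR−mL=-3 → turn -1·90°
n=1: pose=(-2,-2,S); sL=32/5, sR=32/9; mL=304/45, mR=32/5; mL+mR=592/45 → advance +1; mR−mL=-16/45 → turn -1·90°
n=2: pose=(-2,-3,W); sL=80/29, sR=16/5; mL=664/145, mR=80/29; mL+mR=1064/145 → advance +1; mR−mL=-264/145 → turn -1·90°
n=3: pose=(-3,-3,N); sL=160/49, sR=32/5; mL=1968/245, mR=160/49; mL+mR=2768/245 → advance +1; mR−mL=-1168/245 → turn -1·90°
n=4: pose=(-3,-2,E); sL=10, sR=8; mL=13, mR=10; mL+mR=23 → advance +1; mR−mL=-3 → turn -1·90°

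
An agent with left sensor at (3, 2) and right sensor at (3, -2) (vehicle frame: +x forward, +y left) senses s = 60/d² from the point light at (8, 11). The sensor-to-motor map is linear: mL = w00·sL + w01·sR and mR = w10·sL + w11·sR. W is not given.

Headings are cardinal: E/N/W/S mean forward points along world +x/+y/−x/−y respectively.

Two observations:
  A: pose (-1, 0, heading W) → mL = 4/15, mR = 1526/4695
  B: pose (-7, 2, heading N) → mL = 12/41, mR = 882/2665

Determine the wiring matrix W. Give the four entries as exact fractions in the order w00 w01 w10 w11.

0 1 1 1/2

obs A: pose=(-1,0,W) → sL=60/313, sR=4/15, mL=4/15, mR=1526/4695
obs B: pose=(-7,2,N) → sL=12/65, sR=12/41, mL=12/41, mR=882/2665
sensor matrix S = [[60/313, 4/15], [12/65, 12/41]]; det S = 28672/4170725
solve [mL_A; mL_B] = S·[w00; w01] and [mR_A; mR_B] = S·[w10; w11]:
  w00 = 0, w01 = 1, w10 = 1, w11 = 1/2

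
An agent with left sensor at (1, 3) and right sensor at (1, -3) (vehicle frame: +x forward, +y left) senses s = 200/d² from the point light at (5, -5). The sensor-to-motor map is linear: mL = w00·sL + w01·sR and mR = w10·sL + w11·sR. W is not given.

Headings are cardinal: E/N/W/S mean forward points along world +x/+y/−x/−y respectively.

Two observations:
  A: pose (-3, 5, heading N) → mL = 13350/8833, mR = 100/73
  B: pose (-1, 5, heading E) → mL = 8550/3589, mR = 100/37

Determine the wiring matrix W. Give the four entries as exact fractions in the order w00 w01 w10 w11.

1 1/2 0 1

obs A: pose=(-3,5,N) → sL=100/121, sR=100/73, mL=13350/8833, mR=100/73
obs B: pose=(-1,5,E) → sL=100/97, sR=100/37, mL=8550/3589, mR=100/37
sensor matrix S = [[100/121, 100/73], [100/97, 100/37]]; det S = 26040000/31701637
solve [mL_A; mL_B] = S·[w00; w01] and [mR_A; mR_B] = S·[w10; w11]:
  w00 = 1, w01 = 1/2, w10 = 0, w11 = 1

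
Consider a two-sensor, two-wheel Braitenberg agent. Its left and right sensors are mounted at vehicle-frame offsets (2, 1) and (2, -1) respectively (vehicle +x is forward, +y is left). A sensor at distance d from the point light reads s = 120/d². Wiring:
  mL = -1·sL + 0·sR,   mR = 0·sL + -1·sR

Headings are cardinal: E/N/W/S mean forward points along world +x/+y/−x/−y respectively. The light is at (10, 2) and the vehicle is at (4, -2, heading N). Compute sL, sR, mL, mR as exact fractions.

left sensor world pos  = (3, 0); dL² = 53
right sensor world pos = (5, 0); dR² = 29
sL = 120/53 = 120/53
sR = 120/29 = 120/29
mL = -1·sL + 0·sR = -120/53
mR = 0·sL + -1·sR = -120/29

120/53 120/29 -120/53 -120/29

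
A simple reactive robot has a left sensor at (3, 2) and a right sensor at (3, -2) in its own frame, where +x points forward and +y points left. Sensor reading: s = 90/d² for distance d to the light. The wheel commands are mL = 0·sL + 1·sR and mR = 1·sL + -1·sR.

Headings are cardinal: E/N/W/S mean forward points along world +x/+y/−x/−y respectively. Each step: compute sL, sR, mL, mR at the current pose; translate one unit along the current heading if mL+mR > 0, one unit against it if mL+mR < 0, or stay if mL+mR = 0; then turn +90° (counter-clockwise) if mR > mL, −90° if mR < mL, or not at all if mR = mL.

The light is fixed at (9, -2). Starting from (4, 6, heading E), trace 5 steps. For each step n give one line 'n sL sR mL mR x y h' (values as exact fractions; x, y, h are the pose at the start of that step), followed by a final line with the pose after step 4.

0 45/52 9/4 9/4 -18/13 4 6 E
1 90/29 90/61 90/61 2880/1769 5 6 S
2 45/41 45/13 45/13 -1260/533 5 5 E
3 90/17 90/41 90/41 2160/697 6 5 S
4 45/32 45/8 45/8 -135/32 6 4 E
final 7 4 S

n=0: pose=(4,6,E); sL=45/52, sR=9/4; mL=9/4, mR=-18/13; mL+mR=45/52 → advance +1; mR−mL=-189/52 → turn -1·90°
n=1: pose=(5,6,S); sL=90/29, sR=90/61; mL=90/61, mR=2880/1769; mL+mR=90/29 → advance +1; mR−mL=270/1769 → turn +1·90°
n=2: pose=(5,5,E); sL=45/41, sR=45/13; mL=45/13, mR=-1260/533; mL+mR=45/41 → advance +1; mR−mL=-3105/533 → turn -1·90°
n=3: pose=(6,5,S); sL=90/17, sR=90/41; mL=90/41, mR=2160/697; mL+mR=90/17 → advance +1; mR−mL=630/697 → turn +1·90°
n=4: pose=(6,4,E); sL=45/32, sR=45/8; mL=45/8, mR=-135/32; mL+mR=45/32 → advance +1; mR−mL=-315/32 → turn -1·90°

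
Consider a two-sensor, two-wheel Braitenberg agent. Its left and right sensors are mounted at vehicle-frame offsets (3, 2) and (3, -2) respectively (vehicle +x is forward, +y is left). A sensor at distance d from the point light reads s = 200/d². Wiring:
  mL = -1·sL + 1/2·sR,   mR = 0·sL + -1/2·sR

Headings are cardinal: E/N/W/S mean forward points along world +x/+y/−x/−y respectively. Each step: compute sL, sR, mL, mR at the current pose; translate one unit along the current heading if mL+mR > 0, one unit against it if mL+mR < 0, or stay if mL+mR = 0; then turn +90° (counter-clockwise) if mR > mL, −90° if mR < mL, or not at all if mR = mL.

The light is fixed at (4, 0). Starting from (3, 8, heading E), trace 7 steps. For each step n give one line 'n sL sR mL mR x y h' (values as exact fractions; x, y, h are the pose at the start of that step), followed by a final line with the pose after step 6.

0 25/13 5 15/26 -5/2 3 8 E
1 8 200/41 -228/41 -100/41 2 8 S
2 100/61 4 22/61 -2 2 9 E
3 200/37 200/61 -8500/2257 -100/61 1 9 S
4 25/18 25/8 25/144 -25/16 1 10 E
5 200/53 40/17 -2340/901 -20/17 0 10 S
6 20/17 100/41 30/697 -50/41 0 11 E
final -1 11 S

n=0: pose=(3,8,E); sL=25/13, sR=5; mL=15/26, mR=-5/2; mL+mR=-25/13 → advance -1; mR−mL=-40/13 → turn -1·90°
n=1: pose=(2,8,S); sL=8, sR=200/41; mL=-228/41, mR=-100/41; mL+mR=-8 → advance -1; mR−mL=128/41 → turn +1·90°
n=2: pose=(2,9,E); sL=100/61, sR=4; mL=22/61, mR=-2; mL+mR=-100/61 → advance -1; mR−mL=-144/61 → turn -1·90°
n=3: pose=(1,9,S); sL=200/37, sR=200/61; mL=-8500/2257, mR=-100/61; mL+mR=-200/37 → advance -1; mR−mL=4800/2257 → turn +1·90°
n=4: pose=(1,10,E); sL=25/18, sR=25/8; mL=25/144, mR=-25/16; mL+mR=-25/18 → advance -1; mR−mL=-125/72 → turn -1·90°
n=5: pose=(0,10,S); sL=200/53, sR=40/17; mL=-2340/901, mR=-20/17; mL+mR=-200/53 → advance -1; mR−mL=1280/901 → turn +1·90°
n=6: pose=(0,11,E); sL=20/17, sR=100/41; mL=30/697, mR=-50/41; mL+mR=-20/17 → advance -1; mR−mL=-880/697 → turn -1·90°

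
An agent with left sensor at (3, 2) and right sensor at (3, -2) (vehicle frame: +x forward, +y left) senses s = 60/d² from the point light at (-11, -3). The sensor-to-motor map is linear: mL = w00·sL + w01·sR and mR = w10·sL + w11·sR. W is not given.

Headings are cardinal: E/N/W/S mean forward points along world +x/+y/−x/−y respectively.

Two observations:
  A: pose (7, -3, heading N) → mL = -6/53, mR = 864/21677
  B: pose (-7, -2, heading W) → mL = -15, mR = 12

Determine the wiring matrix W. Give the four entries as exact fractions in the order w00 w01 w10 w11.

obs A: pose=(7,-3,N) → sL=12/53, sR=60/409, mL=-6/53, mR=864/21677
obs B: pose=(-7,-2,W) → sL=30, sR=6, mL=-15, mR=12
sensor matrix S = [[12/53, 60/409], [30, 6]]; det S = -65952/21677
solve [mL_A; mL_B] = S·[w00; w01] and [mR_A; mR_B] = S·[w10; w11]:
  w00 = -1/2, w01 = 0, w10 = 1/2, w11 = -1/2

-1/2 0 1/2 -1/2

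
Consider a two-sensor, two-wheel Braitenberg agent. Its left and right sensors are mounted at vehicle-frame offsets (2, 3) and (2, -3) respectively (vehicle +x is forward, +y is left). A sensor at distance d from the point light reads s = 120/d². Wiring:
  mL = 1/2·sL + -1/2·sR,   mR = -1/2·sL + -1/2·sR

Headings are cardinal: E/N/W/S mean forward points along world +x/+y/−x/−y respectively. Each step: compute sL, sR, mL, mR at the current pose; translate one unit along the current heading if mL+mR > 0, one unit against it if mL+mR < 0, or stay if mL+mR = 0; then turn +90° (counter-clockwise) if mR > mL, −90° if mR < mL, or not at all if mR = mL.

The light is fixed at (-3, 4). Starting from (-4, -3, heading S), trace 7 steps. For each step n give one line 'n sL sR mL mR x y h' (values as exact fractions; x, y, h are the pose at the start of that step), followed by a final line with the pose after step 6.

n=0: pose=(-4,-3,S); sL=24/17, sR=120/97; mL=144/1649, mR=-2184/1649; mL+mR=-120/97 → advance -1; mR−mL=-24/17 → turn -1·90°
n=1: pose=(-4,-2,W); sL=4/3, sR=20/3; mL=-8/3, mR=-4; mL+mR=-20/3 → advance -1; mR−mL=-4/3 → turn -1·90°
n=2: pose=(-3,-2,N); sL=24/5, sR=24/5; mL=0, mR=-24/5; mL+mR=-24/5 → advance -1; mR−mL=-24/5 → turn -1·90°
n=3: pose=(-3,-3,E); sL=6, sR=15/13; mL=63/26, mR=-93/26; mL+mR=-15/13 → advance -1; mR−mL=-6 → turn -1·90°
n=4: pose=(-4,-3,S); sL=24/17, sR=120/97; mL=144/1649, mR=-2184/1649; mL+mR=-120/97 → advance -1; mR−mL=-24/17 → turn -1·90°
n=5: pose=(-4,-2,W); sL=4/3, sR=20/3; mL=-8/3, mR=-4; mL+mR=-20/3 → advance -1; mR−mL=-4/3 → turn -1·90°
n=6: pose=(-3,-2,N); sL=24/5, sR=24/5; mL=0, mR=-24/5; mL+mR=-24/5 → advance -1; mR−mL=-24/5 → turn -1·90°

0 24/17 120/97 144/1649 -2184/1649 -4 -3 S
1 4/3 20/3 -8/3 -4 -4 -2 W
2 24/5 24/5 0 -24/5 -3 -2 N
3 6 15/13 63/26 -93/26 -3 -3 E
4 24/17 120/97 144/1649 -2184/1649 -4 -3 S
5 4/3 20/3 -8/3 -4 -4 -2 W
6 24/5 24/5 0 -24/5 -3 -2 N
final -3 -3 E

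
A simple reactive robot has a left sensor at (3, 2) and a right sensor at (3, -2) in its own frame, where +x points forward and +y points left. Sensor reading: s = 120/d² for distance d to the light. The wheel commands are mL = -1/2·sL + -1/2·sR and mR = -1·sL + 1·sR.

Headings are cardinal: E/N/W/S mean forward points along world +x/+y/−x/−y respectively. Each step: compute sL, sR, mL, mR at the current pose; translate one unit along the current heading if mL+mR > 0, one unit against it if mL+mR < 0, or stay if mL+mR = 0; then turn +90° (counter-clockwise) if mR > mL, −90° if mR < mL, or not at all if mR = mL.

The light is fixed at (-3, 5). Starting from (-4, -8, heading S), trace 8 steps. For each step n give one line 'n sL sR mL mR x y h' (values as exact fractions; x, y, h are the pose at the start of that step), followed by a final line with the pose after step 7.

0 120/257 24/53 -6264/13621 -192/13621 -4 -8 S
1 15/13 3/5 -57/65 -36/65 -4 -7 E
2 120/97 40/27 -3560/2619 640/2619 -5 -7 N
3 12/25 60/73 -1188/1825 624/1825 -5 -8 W
4 120/257 24/53 -6264/13621 -192/13621 -4 -8 S
5 15/13 3/5 -57/65 -36/65 -4 -7 E
6 120/97 40/27 -3560/2619 640/2619 -5 -7 N
7 12/25 60/73 -1188/1825 624/1825 -5 -8 W
final -4 -8 S

n=0: pose=(-4,-8,S); sL=120/257, sR=24/53; mL=-6264/13621, mR=-192/13621; mL+mR=-6456/13621 → advance -1; mR−mL=6072/13621 → turn +1·90°
n=1: pose=(-4,-7,E); sL=15/13, sR=3/5; mL=-57/65, mR=-36/65; mL+mR=-93/65 → advance -1; mR−mL=21/65 → turn +1·90°
n=2: pose=(-5,-7,N); sL=120/97, sR=40/27; mL=-3560/2619, mR=640/2619; mL+mR=-2920/2619 → advance -1; mR−mL=1400/873 → turn +1·90°
n=3: pose=(-5,-8,W); sL=12/25, sR=60/73; mL=-1188/1825, mR=624/1825; mL+mR=-564/1825 → advance -1; mR−mL=1812/1825 → turn +1·90°
n=4: pose=(-4,-8,S); sL=120/257, sR=24/53; mL=-6264/13621, mR=-192/13621; mL+mR=-6456/13621 → advance -1; mR−mL=6072/13621 → turn +1·90°
n=5: pose=(-4,-7,E); sL=15/13, sR=3/5; mL=-57/65, mR=-36/65; mL+mR=-93/65 → advance -1; mR−mL=21/65 → turn +1·90°
n=6: pose=(-5,-7,N); sL=120/97, sR=40/27; mL=-3560/2619, mR=640/2619; mL+mR=-2920/2619 → advance -1; mR−mL=1400/873 → turn +1·90°
n=7: pose=(-5,-8,W); sL=12/25, sR=60/73; mL=-1188/1825, mR=624/1825; mL+mR=-564/1825 → advance -1; mR−mL=1812/1825 → turn +1·90°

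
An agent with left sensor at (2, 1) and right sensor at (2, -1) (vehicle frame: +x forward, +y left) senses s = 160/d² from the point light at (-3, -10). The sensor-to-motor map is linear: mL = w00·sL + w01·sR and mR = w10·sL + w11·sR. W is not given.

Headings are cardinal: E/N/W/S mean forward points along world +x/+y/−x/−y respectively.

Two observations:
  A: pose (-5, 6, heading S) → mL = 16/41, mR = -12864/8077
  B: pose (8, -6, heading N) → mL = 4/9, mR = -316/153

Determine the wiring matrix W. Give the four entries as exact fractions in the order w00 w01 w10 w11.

0 1/2 -1 -1

obs A: pose=(-5,6,S) → sL=160/197, sR=32/41, mL=16/41, mR=-12864/8077
obs B: pose=(8,-6,N) → sL=20/17, sR=8/9, mL=4/9, mR=-316/153
sensor matrix S = [[160/197, 32/41], [20/17, 8/9]]; det S = -242560/1235781
solve [mL_A; mL_B] = S·[w00; w01] and [mR_A; mR_B] = S·[w10; w11]:
  w00 = 0, w01 = 1/2, w10 = -1, w11 = -1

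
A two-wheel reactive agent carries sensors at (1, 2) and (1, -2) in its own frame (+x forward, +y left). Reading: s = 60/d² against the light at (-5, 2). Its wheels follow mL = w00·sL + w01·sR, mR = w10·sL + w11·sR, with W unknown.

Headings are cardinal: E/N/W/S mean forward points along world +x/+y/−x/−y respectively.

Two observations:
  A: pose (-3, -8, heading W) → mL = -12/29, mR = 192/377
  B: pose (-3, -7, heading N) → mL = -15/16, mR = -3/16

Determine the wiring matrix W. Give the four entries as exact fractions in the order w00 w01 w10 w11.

obs A: pose=(-3,-8,W) → sL=12/29, sR=12/13, mL=-12/29, mR=192/377
obs B: pose=(-3,-7,N) → sL=15/16, sR=3/4, mL=-15/16, mR=-3/16
sensor matrix S = [[12/29, 12/13], [15/16, 3/4]]; det S = -837/1508
solve [mL_A; mL_B] = S·[w00; w01] and [mR_A; mR_B] = S·[w10; w11]:
  w00 = -1, w01 = 0, w10 = -1, w11 = 1

-1 0 -1 1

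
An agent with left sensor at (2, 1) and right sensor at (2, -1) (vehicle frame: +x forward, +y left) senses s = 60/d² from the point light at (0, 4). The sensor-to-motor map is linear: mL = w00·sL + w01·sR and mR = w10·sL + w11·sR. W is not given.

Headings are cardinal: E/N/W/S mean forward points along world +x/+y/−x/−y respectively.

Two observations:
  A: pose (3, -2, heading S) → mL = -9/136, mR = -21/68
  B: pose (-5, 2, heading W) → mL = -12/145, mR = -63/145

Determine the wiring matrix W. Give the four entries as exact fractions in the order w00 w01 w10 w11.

1/2 -1/2 -1 1/2

obs A: pose=(3,-2,S) → sL=3/4, sR=15/17, mL=-9/136, mR=-21/68
obs B: pose=(-5,2,W) → sL=30/29, sR=6/5, mL=-12/145, mR=-63/145
sensor matrix S = [[3/4, 15/17], [30/29, 6/5]]; det S = -63/4930
solve [mL_A; mL_B] = S·[w00; w01] and [mR_A; mR_B] = S·[w10; w11]:
  w00 = 1/2, w01 = -1/2, w10 = -1, w11 = 1/2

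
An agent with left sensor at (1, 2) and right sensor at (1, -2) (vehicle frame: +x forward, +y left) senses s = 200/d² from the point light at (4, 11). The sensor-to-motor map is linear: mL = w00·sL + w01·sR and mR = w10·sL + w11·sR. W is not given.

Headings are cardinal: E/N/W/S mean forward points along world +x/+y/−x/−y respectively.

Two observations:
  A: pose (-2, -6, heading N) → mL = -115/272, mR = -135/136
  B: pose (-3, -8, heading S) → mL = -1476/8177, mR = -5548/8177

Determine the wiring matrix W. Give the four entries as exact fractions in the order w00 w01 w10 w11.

1/2 -1 -1 -1/2

obs A: pose=(-2,-6,N) → sL=5/8, sR=25/34, mL=-115/272, mR=-135/136
obs B: pose=(-3,-8,S) → sL=8/17, sR=200/481, mL=-1476/8177, mR=-5548/8177
sensor matrix S = [[5/8, 25/34], [8/17, 200/481]]; det S = -11975/139009
solve [mL_A; mL_B] = S·[w00; w01] and [mR_A; mR_B] = S·[w10; w11]:
  w00 = 1/2, w01 = -1, w10 = -1, w11 = -1/2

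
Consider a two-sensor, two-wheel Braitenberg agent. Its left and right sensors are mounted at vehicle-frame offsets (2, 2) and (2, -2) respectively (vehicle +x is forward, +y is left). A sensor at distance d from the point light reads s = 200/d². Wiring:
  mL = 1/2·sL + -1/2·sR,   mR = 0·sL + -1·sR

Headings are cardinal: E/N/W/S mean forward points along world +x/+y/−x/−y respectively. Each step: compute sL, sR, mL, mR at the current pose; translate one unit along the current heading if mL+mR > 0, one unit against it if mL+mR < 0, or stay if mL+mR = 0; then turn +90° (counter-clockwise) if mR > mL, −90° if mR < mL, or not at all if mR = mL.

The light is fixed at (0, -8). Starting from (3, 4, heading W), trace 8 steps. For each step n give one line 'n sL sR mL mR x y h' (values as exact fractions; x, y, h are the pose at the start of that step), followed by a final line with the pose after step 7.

0 200/101 200/197 9600/19897 -200/197 3 4 W
1 1 25/29 2/29 -25/29 4 4 N
2 40/41 200/117 -1760/4797 -200/117 4 3 E
3 100/53 100/41 -600/2173 -100/41 3 3 S
4 200/101 200/197 9600/19897 -200/197 3 4 W
5 1 25/29 2/29 -25/29 4 4 N
6 40/41 200/117 -1760/4797 -200/117 4 3 E
7 100/53 100/41 -600/2173 -100/41 3 3 S
final 3 4 W

n=0: pose=(3,4,W); sL=200/101, sR=200/197; mL=9600/19897, mR=-200/197; mL+mR=-10600/19897 → advance -1; mR−mL=-29800/19897 → turn -1·90°
n=1: pose=(4,4,N); sL=1, sR=25/29; mL=2/29, mR=-25/29; mL+mR=-23/29 → advance -1; mR−mL=-27/29 → turn -1·90°
n=2: pose=(4,3,E); sL=40/41, sR=200/117; mL=-1760/4797, mR=-200/117; mL+mR=-3320/1599 → advance -1; mR−mL=-6440/4797 → turn -1·90°
n=3: pose=(3,3,S); sL=100/53, sR=100/41; mL=-600/2173, mR=-100/41; mL+mR=-5900/2173 → advance -1; mR−mL=-4700/2173 → turn -1·90°
n=4: pose=(3,4,W); sL=200/101, sR=200/197; mL=9600/19897, mR=-200/197; mL+mR=-10600/19897 → advance -1; mR−mL=-29800/19897 → turn -1·90°
n=5: pose=(4,4,N); sL=1, sR=25/29; mL=2/29, mR=-25/29; mL+mR=-23/29 → advance -1; mR−mL=-27/29 → turn -1·90°
n=6: pose=(4,3,E); sL=40/41, sR=200/117; mL=-1760/4797, mR=-200/117; mL+mR=-3320/1599 → advance -1; mR−mL=-6440/4797 → turn -1·90°
n=7: pose=(3,3,S); sL=100/53, sR=100/41; mL=-600/2173, mR=-100/41; mL+mR=-5900/2173 → advance -1; mR−mL=-4700/2173 → turn -1·90°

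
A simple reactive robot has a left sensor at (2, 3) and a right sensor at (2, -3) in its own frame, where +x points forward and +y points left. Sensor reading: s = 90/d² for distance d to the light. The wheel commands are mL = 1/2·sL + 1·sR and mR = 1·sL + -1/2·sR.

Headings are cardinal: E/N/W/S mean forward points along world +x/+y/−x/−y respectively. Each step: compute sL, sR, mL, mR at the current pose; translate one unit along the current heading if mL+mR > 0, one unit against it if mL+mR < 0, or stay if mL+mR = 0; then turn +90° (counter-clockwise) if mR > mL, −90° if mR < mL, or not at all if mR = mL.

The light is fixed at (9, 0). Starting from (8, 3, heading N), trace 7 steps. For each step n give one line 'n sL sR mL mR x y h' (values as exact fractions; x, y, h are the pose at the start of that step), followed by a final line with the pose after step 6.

n=0: pose=(8,3,N); sL=90/41, sR=90/29; mL=4995/1189, mR=765/1189; mL+mR=5760/1189 → advance +1; mR−mL=-4230/1189 → turn -1·90°
n=1: pose=(8,4,E); sL=9/5, sR=45; mL=459/10, mR=-207/10; mL+mR=126/5 → advance +1; mR−mL=-333/5 → turn -1·90°
n=2: pose=(9,4,S); sL=90/13, sR=90/13; mL=135/13, mR=45/13; mL+mR=180/13 → advance +1; mR−mL=-90/13 → turn -1·90°
n=3: pose=(9,3,W); sL=45/2, sR=9/4; mL=27/2, mR=171/8; mL+mR=279/8 → advance +1; mR−mL=63/8 → turn +1·90°
n=4: pose=(8,3,S); sL=18, sR=90/17; mL=243/17, mR=261/17; mL+mR=504/17 → advance +1; mR−mL=18/17 → turn +1·90°
n=5: pose=(8,2,E); sL=45/13, sR=45; mL=1215/26, mR=-495/26; mL+mR=360/13 → advance +1; mR−mL=-855/13 → turn -1·90°
n=6: pose=(9,2,S); sL=10, sR=10; mL=15, mR=5; mL+mR=20 → advance +1; mR−mL=-10 → turn -1·90°

0 90/41 90/29 4995/1189 765/1189 8 3 N
1 9/5 45 459/10 -207/10 8 4 E
2 90/13 90/13 135/13 45/13 9 4 S
3 45/2 9/4 27/2 171/8 9 3 W
4 18 90/17 243/17 261/17 8 3 S
5 45/13 45 1215/26 -495/26 8 2 E
6 10 10 15 5 9 2 S
final 9 1 W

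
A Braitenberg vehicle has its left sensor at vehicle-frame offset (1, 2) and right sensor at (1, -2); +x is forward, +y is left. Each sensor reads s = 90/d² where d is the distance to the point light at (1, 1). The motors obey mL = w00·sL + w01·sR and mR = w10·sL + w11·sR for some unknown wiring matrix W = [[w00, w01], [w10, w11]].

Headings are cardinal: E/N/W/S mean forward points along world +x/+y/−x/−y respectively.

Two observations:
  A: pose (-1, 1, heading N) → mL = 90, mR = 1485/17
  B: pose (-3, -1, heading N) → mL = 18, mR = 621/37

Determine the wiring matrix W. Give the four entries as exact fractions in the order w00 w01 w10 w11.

obs A: pose=(-1,1,N) → sL=90/17, sR=90, mL=90, mR=1485/17
obs B: pose=(-3,-1,N) → sL=90/37, sR=18, mL=18, mR=621/37
sensor matrix S = [[90/17, 90], [90/37, 18]]; det S = -77760/629
solve [mL_A; mL_B] = S·[w00; w01] and [mR_A; mR_B] = S·[w10; w11]:
  w00 = 0, w01 = 1, w10 = -1/2, w11 = 1

0 1 -1/2 1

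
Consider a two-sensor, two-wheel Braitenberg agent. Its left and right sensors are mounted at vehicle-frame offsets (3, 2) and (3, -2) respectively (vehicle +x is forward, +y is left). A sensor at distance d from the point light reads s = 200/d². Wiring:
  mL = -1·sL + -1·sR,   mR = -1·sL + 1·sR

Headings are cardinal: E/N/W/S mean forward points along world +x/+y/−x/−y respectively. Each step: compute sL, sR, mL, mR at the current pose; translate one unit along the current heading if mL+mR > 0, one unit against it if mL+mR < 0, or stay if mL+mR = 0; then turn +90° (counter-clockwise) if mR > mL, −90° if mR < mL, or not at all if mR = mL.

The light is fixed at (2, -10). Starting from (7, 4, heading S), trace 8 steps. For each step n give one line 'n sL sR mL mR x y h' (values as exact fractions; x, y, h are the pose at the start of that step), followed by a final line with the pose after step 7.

0 20/17 20/13 -600/221 80/221 7 4 S
1 200/353 200/233 -117200/82249 24000/82249 7 5 E
2 25/41 5/9 -430/369 -20/369 6 5 N
3 40/29 200/257 -16080/7453 -4480/7453 6 4 W
4 20/17 20/13 -600/221 80/221 7 4 S
5 200/353 200/233 -117200/82249 24000/82249 7 5 E
6 25/41 5/9 -430/369 -20/369 6 5 N
7 40/29 200/257 -16080/7453 -4480/7453 6 4 W
final 7 4 S

n=0: pose=(7,4,S); sL=20/17, sR=20/13; mL=-600/221, mR=80/221; mL+mR=-40/17 → advance -1; mR−mL=40/13 → turn +1·90°
n=1: pose=(7,5,E); sL=200/353, sR=200/233; mL=-117200/82249, mR=24000/82249; mL+mR=-400/353 → advance -1; mR−mL=400/233 → turn +1·90°
n=2: pose=(6,5,N); sL=25/41, sR=5/9; mL=-430/369, mR=-20/369; mL+mR=-50/41 → advance -1; mR−mL=10/9 → turn +1·90°
n=3: pose=(6,4,W); sL=40/29, sR=200/257; mL=-16080/7453, mR=-4480/7453; mL+mR=-80/29 → advance -1; mR−mL=400/257 → turn +1·90°
n=4: pose=(7,4,S); sL=20/17, sR=20/13; mL=-600/221, mR=80/221; mL+mR=-40/17 → advance -1; mR−mL=40/13 → turn +1·90°
n=5: pose=(7,5,E); sL=200/353, sR=200/233; mL=-117200/82249, mR=24000/82249; mL+mR=-400/353 → advance -1; mR−mL=400/233 → turn +1·90°
n=6: pose=(6,5,N); sL=25/41, sR=5/9; mL=-430/369, mR=-20/369; mL+mR=-50/41 → advance -1; mR−mL=10/9 → turn +1·90°
n=7: pose=(6,4,W); sL=40/29, sR=200/257; mL=-16080/7453, mR=-4480/7453; mL+mR=-80/29 → advance -1; mR−mL=400/257 → turn +1·90°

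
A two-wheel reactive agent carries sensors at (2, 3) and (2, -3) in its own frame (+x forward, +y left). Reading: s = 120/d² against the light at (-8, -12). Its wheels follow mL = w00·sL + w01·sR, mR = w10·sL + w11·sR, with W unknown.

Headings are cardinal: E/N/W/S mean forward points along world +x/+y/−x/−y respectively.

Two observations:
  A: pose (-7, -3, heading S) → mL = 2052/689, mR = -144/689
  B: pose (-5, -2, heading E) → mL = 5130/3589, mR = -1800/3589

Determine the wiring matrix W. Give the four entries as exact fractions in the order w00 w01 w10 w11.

1 1/2 1/2 -1/2

obs A: pose=(-7,-3,S) → sL=24/13, sR=120/53, mL=2052/689, mR=-144/689
obs B: pose=(-5,-2,E) → sL=60/97, sR=60/37, mL=5130/3589, mR=-1800/3589
sensor matrix S = [[24/13, 120/53], [60/97, 60/37]]; det S = 3939840/2472821
solve [mL_A; mL_B] = S·[w00; w01] and [mR_A; mR_B] = S·[w10; w11]:
  w00 = 1, w01 = 1/2, w10 = 1/2, w11 = -1/2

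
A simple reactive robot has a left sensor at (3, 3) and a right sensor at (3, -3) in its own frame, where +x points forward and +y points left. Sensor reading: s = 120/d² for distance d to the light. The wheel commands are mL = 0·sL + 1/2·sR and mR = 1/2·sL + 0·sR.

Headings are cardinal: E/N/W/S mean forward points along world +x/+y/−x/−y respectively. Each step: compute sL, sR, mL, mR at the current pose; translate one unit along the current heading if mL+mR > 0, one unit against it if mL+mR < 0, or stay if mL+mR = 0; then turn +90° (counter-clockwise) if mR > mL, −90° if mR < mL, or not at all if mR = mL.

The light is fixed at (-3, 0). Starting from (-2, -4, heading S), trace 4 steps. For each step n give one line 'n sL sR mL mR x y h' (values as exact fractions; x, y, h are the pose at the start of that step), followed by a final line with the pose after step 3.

n=0: pose=(-2,-4,S); sL=24/13, sR=120/53; mL=60/53, mR=12/13; mL+mR=1416/689 → advance +1; mR−mL=-144/689 → turn -1·90°
n=1: pose=(-2,-5,W); sL=30/17, sR=15; mL=15/2, mR=15/17; mL+mR=285/34 → advance +1; mR−mL=-225/34 → turn -1·90°
n=2: pose=(-3,-5,N); sL=120/13, sR=120/13; mL=60/13, mR=60/13; mL+mR=120/13 → advance +1; mR−mL=0 → turn +0·90°
n=3: pose=(-3,-4,N); sL=12, sR=12; mL=6, mR=6; mL+mR=12 → advance +1; mR−mL=0 → turn +0·90°

0 24/13 120/53 60/53 12/13 -2 -4 S
1 30/17 15 15/2 15/17 -2 -5 W
2 120/13 120/13 60/13 60/13 -3 -5 N
3 12 12 6 6 -3 -4 N
final -3 -3 N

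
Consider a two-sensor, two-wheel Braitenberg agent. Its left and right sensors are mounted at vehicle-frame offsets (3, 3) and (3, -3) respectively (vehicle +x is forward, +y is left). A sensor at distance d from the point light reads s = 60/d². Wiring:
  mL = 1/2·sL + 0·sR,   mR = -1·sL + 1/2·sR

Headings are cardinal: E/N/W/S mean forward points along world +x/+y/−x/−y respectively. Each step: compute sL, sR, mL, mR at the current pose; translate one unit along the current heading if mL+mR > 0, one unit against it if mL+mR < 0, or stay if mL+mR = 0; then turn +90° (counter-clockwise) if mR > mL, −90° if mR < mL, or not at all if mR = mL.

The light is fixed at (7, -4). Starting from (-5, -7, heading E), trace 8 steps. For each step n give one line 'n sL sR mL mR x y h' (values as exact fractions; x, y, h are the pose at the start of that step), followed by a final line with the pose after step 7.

n=0: pose=(-5,-7,E); sL=20/27, sR=20/39; mL=10/27, mR=-170/351; mL+mR=-40/351 → advance -1; mR−mL=-100/117 → turn -1·90°
n=1: pose=(-6,-7,S); sL=15/34, sR=15/73; mL=15/68, mR=-420/1241; mL+mR=-585/4964 → advance -1; mR−mL=-2775/4964 → turn -1·90°
n=2: pose=(-6,-6,W); sL=60/281, sR=60/257; mL=30/281, mR=-6990/72217; mL+mR=720/72217 → advance +1; mR−mL=-14700/72217 → turn -1·90°
n=3: pose=(-7,-6,N); sL=6/29, sR=30/61; mL=3/29, mR=69/1769; mL+mR=252/1769 → advance +1; mR−mL=-114/1769 → turn -1·90°
n=4: pose=(-7,-5,E); sL=12/25, sR=60/137; mL=6/25, mR=-894/3425; mL+mR=-72/3425 → advance -1; mR−mL=-1716/3425 → turn -1·90°
n=5: pose=(-8,-5,S); sL=3/8, sR=3/17; mL=3/16, mR=-39/136; mL+mR=-27/272 → advance -1; mR−mL=-129/272 → turn -1·90°
n=6: pose=(-8,-4,W); sL=20/111, sR=20/111; mL=10/111, mR=-10/111; mL+mR=0 → advance +0; mR−mL=-20/111 → turn -1·90°
n=7: pose=(-8,-4,N); sL=20/111, sR=20/51; mL=10/111, mR=10/629; mL+mR=200/1887 → advance +1; mR−mL=-140/1887 → turn -1·90°

0 20/27 20/39 10/27 -170/351 -5 -7 E
1 15/34 15/73 15/68 -420/1241 -6 -7 S
2 60/281 60/257 30/281 -6990/72217 -6 -6 W
3 6/29 30/61 3/29 69/1769 -7 -6 N
4 12/25 60/137 6/25 -894/3425 -7 -5 E
5 3/8 3/17 3/16 -39/136 -8 -5 S
6 20/111 20/111 10/111 -10/111 -8 -4 W
7 20/111 20/51 10/111 10/629 -8 -4 N
final -8 -3 E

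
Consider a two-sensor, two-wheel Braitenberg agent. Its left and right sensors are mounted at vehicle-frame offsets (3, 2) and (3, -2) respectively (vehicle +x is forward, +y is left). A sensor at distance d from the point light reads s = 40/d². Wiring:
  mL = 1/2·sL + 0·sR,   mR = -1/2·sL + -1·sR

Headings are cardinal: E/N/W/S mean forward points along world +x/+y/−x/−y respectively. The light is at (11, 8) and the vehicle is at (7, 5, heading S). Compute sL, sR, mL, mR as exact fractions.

1 5/9 1/2 -19/18

left sensor world pos  = (9, 2); dL² = 40
right sensor world pos = (5, 2); dR² = 72
sL = 40/40 = 1
sR = 40/72 = 5/9
mL = 1/2·sL + 0·sR = 1/2
mR = -1/2·sL + -1·sR = -19/18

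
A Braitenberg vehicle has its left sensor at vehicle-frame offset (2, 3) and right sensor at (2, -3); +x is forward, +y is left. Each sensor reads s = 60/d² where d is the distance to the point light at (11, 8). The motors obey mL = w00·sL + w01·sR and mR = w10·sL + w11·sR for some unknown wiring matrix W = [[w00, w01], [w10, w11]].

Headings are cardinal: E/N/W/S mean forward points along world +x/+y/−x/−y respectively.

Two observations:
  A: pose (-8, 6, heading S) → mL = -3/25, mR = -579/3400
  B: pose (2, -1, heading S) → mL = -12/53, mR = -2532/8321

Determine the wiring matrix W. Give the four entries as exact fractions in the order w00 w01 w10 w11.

0 -1 -1/2 -1/2

obs A: pose=(-8,6,S) → sL=15/68, sR=3/25, mL=-3/25, mR=-579/3400
obs B: pose=(2,-1,S) → sL=60/157, sR=12/53, mL=-12/53, mR=-2532/8321
sensor matrix S = [[15/68, 3/25], [60/157, 12/53]]; det S = 2889/707285
solve [mL_A; mL_B] = S·[w00; w01] and [mR_A; mR_B] = S·[w10; w11]:
  w00 = 0, w01 = -1, w10 = -1/2, w11 = -1/2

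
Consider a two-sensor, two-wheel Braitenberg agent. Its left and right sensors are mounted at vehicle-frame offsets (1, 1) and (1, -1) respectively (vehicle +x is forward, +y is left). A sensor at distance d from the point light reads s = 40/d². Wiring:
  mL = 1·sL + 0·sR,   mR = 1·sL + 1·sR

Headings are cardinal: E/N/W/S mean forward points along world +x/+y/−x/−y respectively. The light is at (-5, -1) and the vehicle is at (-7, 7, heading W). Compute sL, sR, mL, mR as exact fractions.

left sensor world pos  = (-8, 6); dL² = 58
right sensor world pos = (-8, 8); dR² = 90
sL = 40/58 = 20/29
sR = 40/90 = 4/9
mL = 1·sL + 0·sR = 20/29
mR = 1·sL + 1·sR = 296/261

20/29 4/9 20/29 296/261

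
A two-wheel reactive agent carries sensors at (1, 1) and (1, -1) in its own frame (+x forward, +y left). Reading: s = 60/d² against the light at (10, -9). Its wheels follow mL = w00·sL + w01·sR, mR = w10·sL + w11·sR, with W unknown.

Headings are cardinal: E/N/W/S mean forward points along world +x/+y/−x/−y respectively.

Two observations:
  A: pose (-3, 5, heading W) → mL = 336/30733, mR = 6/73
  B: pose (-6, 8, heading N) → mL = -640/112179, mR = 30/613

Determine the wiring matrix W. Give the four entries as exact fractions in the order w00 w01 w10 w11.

obs A: pose=(-3,5,W) → sL=12/73, sR=60/421, mL=336/30733, mR=6/73
obs B: pose=(-6,8,N) → sL=60/613, sR=20/183, mL=-640/112179, mR=30/613
sensor matrix S = [[12/73, 60/421], [60/613, 20/183]]; det S = 4615040/1149199069
solve [mL_A; mL_B] = S·[w00; w01] and [mR_A; mR_B] = S·[w10; w11]:
  w00 = 1/2, w01 = -1/2, w10 = 1/2, w11 = 0

1/2 -1/2 1/2 0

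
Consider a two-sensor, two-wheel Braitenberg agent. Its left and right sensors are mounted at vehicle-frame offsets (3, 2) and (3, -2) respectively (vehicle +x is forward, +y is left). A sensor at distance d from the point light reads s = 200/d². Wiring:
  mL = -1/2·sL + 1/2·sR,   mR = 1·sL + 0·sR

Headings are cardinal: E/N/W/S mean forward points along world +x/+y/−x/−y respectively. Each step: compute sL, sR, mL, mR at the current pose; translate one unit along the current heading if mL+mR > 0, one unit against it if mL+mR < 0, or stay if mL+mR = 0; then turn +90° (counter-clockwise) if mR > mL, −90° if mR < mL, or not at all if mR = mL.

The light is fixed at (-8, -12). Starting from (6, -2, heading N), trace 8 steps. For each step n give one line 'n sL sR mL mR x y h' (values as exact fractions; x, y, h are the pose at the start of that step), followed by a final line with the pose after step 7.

n=0: pose=(6,-2,N); sL=200/313, sR=8/17; mL=-448/5321, mR=200/313; mL+mR=2952/5321 → advance +1; mR−mL=3848/5321 → turn +1·90°
n=1: pose=(6,-1,W); sL=100/101, sR=20/29; mL=-440/2929, mR=100/101; mL+mR=2460/2929 → advance +1; mR−mL=3340/2929 → turn +1·90°
n=2: pose=(5,-1,S); sL=200/289, sR=40/37; mL=2080/10693, mR=200/289; mL+mR=9480/10693 → advance +1; mR−mL=5320/10693 → turn +1·90°
n=3: pose=(5,-2,E); sL=1/2, sR=5/8; mL=1/16, mR=1/2; mL+mR=9/16 → advance +1; mR−mL=7/16 → turn +1·90°
n=4: pose=(6,-2,N); sL=200/313, sR=8/17; mL=-448/5321, mR=200/313; mL+mR=2952/5321 → advance +1; mR−mL=3848/5321 → turn +1·90°
n=5: pose=(6,-1,W); sL=100/101, sR=20/29; mL=-440/2929, mR=100/101; mL+mR=2460/2929 → advance +1; mR−mL=3340/2929 → turn +1·90°
n=6: pose=(5,-1,S); sL=200/289, sR=40/37; mL=2080/10693, mR=200/289; mL+mR=9480/10693 → advance +1; mR−mL=5320/10693 → turn +1·90°
n=7: pose=(5,-2,E); sL=1/2, sR=5/8; mL=1/16, mR=1/2; mL+mR=9/16 → advance +1; mR−mL=7/16 → turn +1·90°

0 200/313 8/17 -448/5321 200/313 6 -2 N
1 100/101 20/29 -440/2929 100/101 6 -1 W
2 200/289 40/37 2080/10693 200/289 5 -1 S
3 1/2 5/8 1/16 1/2 5 -2 E
4 200/313 8/17 -448/5321 200/313 6 -2 N
5 100/101 20/29 -440/2929 100/101 6 -1 W
6 200/289 40/37 2080/10693 200/289 5 -1 S
7 1/2 5/8 1/16 1/2 5 -2 E
final 6 -2 N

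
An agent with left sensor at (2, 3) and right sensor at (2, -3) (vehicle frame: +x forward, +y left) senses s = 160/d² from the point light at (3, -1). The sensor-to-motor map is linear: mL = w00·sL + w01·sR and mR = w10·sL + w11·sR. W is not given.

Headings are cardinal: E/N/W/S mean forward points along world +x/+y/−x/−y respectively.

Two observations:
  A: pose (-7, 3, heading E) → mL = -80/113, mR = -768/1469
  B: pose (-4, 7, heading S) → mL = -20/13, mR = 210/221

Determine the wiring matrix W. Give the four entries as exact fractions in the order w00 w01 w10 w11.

-1/2 0 1/2 -1/2

obs A: pose=(-7,3,E) → sL=160/113, sR=32/13, mL=-80/113, mR=-768/1469
obs B: pose=(-4,7,S) → sL=40/13, sR=20/17, mL=-20/13, mR=210/221
sensor matrix S = [[160/113, 32/13], [40/13, 20/17]]; det S = -1918080/324649
solve [mL_A; mL_B] = S·[w00; w01] and [mR_A; mR_B] = S·[w10; w11]:
  w00 = -1/2, w01 = 0, w10 = 1/2, w11 = -1/2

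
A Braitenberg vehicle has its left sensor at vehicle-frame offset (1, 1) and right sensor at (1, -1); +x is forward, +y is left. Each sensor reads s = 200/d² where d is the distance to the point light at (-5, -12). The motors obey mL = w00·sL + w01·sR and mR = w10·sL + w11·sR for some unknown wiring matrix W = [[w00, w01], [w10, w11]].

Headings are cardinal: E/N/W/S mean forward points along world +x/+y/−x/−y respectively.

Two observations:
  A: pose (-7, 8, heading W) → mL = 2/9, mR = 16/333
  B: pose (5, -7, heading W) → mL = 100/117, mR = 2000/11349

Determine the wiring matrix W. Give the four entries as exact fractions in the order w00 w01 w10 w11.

obs A: pose=(-7,8,W) → sL=20/37, sR=4/9, mL=2/9, mR=16/333
obs B: pose=(5,-7,W) → sL=200/97, sR=200/117, mL=100/117, mR=2000/11349
sensor matrix S = [[20/37, 4/9], [200/97, 200/117]]; det S = 3200/419913
solve [mL_A; mL_B] = S·[w00; w01] and [mR_A; mR_B] = S·[w10; w11]:
  w00 = 0, w01 = 1/2, w10 = 1/2, w11 = -1/2

0 1/2 1/2 -1/2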